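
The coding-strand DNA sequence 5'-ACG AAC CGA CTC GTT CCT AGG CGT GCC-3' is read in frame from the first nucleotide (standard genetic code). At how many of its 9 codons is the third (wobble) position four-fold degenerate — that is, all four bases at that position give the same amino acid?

7

Codon 1 ACG (Thr): third position 4-fold.
Codon 2 AAC (Asn): third position 2-fold.
Codon 3 CGA (Arg): third position 4-fold.
Codon 4 CTC (Leu): third position 4-fold.
Codon 5 GTT (Val): third position 4-fold.
Codon 6 CCT (Pro): third position 4-fold.
Codon 7 AGG (Arg): third position 2-fold.
Codon 8 CGT (Arg): third position 4-fold.
Codon 9 GCC (Ala): third position 4-fold.
Four-fold degenerate third positions: 7.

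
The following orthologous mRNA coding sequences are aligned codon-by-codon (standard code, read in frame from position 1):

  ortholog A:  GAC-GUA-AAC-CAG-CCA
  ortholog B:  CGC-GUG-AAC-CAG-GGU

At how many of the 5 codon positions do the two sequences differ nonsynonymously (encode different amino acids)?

2

Codon 1: GAC Asp / CGC Arg — nonsynonymous.
Codon 2: GUA Val / GUG Val — synonymous.
Codon 3: AAC Asn / AAC Asn — identical.
Codon 4: CAG Gln / CAG Gln — identical.
Codon 5: CCA Pro / GGU Gly — nonsynonymous.
Nonsynonymous differences: 2.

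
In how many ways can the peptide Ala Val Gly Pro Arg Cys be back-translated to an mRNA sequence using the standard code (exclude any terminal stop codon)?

3072

Ala: 4 codons.
Val: 4 codons.
Gly: 4 codons.
Pro: 4 codons.
Arg: 6 codons.
Cys: 2 codons.
4 × 4 × 4 × 4 × 6 × 2 = 3072.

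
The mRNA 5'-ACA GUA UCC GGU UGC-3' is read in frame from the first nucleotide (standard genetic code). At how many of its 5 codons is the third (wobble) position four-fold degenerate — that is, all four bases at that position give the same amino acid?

Codon 1 ACA (Thr): third position 4-fold.
Codon 2 GUA (Val): third position 4-fold.
Codon 3 UCC (Ser): third position 4-fold.
Codon 4 GGU (Gly): third position 4-fold.
Codon 5 UGC (Cys): third position 2-fold.
Four-fold degenerate third positions: 4.

4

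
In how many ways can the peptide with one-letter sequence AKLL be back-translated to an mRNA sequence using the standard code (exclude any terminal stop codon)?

288

Ala: 4 codons.
Lys: 2 codons.
Leu: 6 codons.
Leu: 6 codons.
4 × 2 × 6 × 6 = 288.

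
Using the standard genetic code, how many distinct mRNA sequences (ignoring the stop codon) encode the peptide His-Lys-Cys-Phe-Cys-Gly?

His: 2 codons.
Lys: 2 codons.
Cys: 2 codons.
Phe: 2 codons.
Cys: 2 codons.
Gly: 4 codons.
2 × 2 × 2 × 2 × 2 × 4 = 128.

128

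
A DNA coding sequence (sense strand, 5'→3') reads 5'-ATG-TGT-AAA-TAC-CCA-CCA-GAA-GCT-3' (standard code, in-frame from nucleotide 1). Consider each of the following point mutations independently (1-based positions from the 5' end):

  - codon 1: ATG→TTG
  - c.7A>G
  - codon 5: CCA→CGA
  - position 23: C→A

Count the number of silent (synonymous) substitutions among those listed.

Codon 1: ATG (Met) → TTG (Leu) — missense.
Codon 3: AAA (Lys) → GAA (Glu) — missense.
Codon 5: CCA (Pro) → CGA (Arg) — missense.
Codon 8: GCT (Ala) → GAT (Asp) — missense.
Synonymous: 0 of 4.

0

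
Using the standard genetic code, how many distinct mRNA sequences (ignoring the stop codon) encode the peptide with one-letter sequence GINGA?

Gly: 4 codons.
Ile: 3 codons.
Asn: 2 codons.
Gly: 4 codons.
Ala: 4 codons.
4 × 3 × 2 × 4 × 4 = 384.

384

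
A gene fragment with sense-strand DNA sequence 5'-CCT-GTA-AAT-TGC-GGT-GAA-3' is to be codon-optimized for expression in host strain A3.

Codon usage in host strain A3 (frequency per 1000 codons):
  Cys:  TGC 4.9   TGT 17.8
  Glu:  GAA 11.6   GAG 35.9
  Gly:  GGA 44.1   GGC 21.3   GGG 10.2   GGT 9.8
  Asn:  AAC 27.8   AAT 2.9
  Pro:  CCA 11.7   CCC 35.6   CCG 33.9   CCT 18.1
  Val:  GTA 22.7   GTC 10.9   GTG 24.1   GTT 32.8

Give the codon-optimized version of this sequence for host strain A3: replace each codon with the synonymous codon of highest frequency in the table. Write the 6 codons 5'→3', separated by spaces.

CCC GTT AAC TGT GGA GAG

Codon 1 (Pro): best is CCC at 35.6.
Codon 2 (Val): best is GTT at 32.8.
Codon 3 (Asn): best is AAC at 27.8.
Codon 4 (Cys): best is TGT at 17.8.
Codon 5 (Gly): best is GGA at 44.1.
Codon 6 (Glu): best is GAG at 35.9.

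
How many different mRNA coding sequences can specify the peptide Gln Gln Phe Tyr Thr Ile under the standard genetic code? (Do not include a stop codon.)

192

Gln: 2 codons.
Gln: 2 codons.
Phe: 2 codons.
Tyr: 2 codons.
Thr: 4 codons.
Ile: 3 codons.
2 × 2 × 2 × 2 × 4 × 3 = 192.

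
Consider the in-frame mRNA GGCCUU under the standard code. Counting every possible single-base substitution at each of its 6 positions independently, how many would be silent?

Codon 1 (GGC, Gly): 3 synonymous substitutions.
Codon 2 (CUU, Leu): 3 synonymous substitutions.
Total: 3 + 3 = 6.

6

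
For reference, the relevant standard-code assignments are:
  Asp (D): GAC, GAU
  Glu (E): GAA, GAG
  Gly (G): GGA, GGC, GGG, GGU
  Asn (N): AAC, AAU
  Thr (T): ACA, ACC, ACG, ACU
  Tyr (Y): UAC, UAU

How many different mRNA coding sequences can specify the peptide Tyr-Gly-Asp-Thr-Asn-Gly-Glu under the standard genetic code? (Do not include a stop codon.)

1024

Tyr: 2 codons.
Gly: 4 codons.
Asp: 2 codons.
Thr: 4 codons.
Asn: 2 codons.
Gly: 4 codons.
Glu: 2 codons.
2 × 4 × 2 × 4 × 2 × 4 × 2 = 1024.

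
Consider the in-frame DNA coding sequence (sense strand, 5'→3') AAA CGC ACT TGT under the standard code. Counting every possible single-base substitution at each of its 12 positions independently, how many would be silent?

8

Codon 1 (AAA, Lys): 1 synonymous substitution.
Codon 2 (CGC, Arg): 3 synonymous substitutions.
Codon 3 (ACT, Thr): 3 synonymous substitutions.
Codon 4 (TGT, Cys): 1 synonymous substitution.
Total: 1 + 3 + 3 + 1 = 8.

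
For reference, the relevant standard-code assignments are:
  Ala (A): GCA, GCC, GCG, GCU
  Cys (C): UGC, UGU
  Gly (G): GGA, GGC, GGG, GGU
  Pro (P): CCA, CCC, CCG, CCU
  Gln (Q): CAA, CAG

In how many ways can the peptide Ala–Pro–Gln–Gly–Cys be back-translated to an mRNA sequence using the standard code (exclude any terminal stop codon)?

Ala: 4 codons.
Pro: 4 codons.
Gln: 2 codons.
Gly: 4 codons.
Cys: 2 codons.
4 × 4 × 2 × 4 × 2 = 256.

256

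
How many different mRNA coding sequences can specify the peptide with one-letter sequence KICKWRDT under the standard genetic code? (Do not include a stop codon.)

1152

Lys: 2 codons.
Ile: 3 codons.
Cys: 2 codons.
Lys: 2 codons.
Trp: 1 codon.
Arg: 6 codons.
Asp: 2 codons.
Thr: 4 codons.
2 × 3 × 2 × 2 × 1 × 6 × 2 × 4 = 1152.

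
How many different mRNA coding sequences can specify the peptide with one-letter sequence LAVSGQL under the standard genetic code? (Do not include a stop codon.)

27648

Leu: 6 codons.
Ala: 4 codons.
Val: 4 codons.
Ser: 6 codons.
Gly: 4 codons.
Gln: 2 codons.
Leu: 6 codons.
6 × 4 × 4 × 6 × 4 × 2 × 6 = 27648.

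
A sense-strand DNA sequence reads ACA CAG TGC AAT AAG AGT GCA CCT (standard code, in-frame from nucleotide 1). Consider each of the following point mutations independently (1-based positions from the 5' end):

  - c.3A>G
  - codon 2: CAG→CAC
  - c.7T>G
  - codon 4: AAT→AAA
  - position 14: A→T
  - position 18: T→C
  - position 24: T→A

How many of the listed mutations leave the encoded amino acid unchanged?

Codon 1: ACA (Thr) → ACG (Thr) — synonymous.
Codon 2: CAG (Gln) → CAC (His) — missense.
Codon 3: TGC (Cys) → GGC (Gly) — missense.
Codon 4: AAT (Asn) → AAA (Lys) — missense.
Codon 5: AAG (Lys) → ATG (Met) — missense.
Codon 6: AGT (Ser) → AGC (Ser) — synonymous.
Codon 8: CCT (Pro) → CCA (Pro) — synonymous.
Synonymous: 3 of 7.

3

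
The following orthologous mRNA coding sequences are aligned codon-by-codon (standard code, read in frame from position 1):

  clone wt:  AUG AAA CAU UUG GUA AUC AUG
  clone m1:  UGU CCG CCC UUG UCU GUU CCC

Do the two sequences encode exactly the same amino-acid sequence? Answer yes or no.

Codon 1: AUG Met / UGU Cys — nonsynonymous.
Codon 2: AAA Lys / CCG Pro — nonsynonymous.
Codon 3: CAU His / CCC Pro — nonsynonymous.
Codon 4: UUG Leu / UUG Leu — identical.
Codon 5: GUA Val / UCU Ser — nonsynonymous.
Codon 6: AUC Ile / GUU Val — nonsynonymous.
Codon 7: AUG Met / CCC Pro — nonsynonymous.
Nonsynonymous differences: 6 → different protein.

no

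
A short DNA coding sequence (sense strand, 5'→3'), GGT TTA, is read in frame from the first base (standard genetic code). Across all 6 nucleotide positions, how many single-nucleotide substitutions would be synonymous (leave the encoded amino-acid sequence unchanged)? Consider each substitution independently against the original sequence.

5

Codon 1 (GGT, Gly): 3 synonymous substitutions.
Codon 2 (TTA, Leu): 2 synonymous substitutions.
Total: 3 + 2 = 5.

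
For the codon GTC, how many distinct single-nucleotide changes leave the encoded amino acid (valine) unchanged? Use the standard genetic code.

Position 1: none → 0 synonymous.
Position 2: none → 0 synonymous.
Position 3: GTT, GTA, GTG → 3 synonymous.
Total: 0 + 0 + 3 = 3.

3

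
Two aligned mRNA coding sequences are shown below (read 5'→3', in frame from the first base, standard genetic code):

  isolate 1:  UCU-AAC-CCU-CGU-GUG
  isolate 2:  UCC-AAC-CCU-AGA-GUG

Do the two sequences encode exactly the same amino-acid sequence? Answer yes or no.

yes

Codon 1: UCU Ser / UCC Ser — synonymous.
Codon 2: AAC Asn / AAC Asn — identical.
Codon 3: CCU Pro / CCU Pro — identical.
Codon 4: CGU Arg / AGA Arg — synonymous.
Codon 5: GUG Val / GUG Val — identical.
Nonsynonymous differences: 0 → same protein.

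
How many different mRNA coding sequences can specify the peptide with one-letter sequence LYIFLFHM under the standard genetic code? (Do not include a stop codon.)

Leu: 6 codons.
Tyr: 2 codons.
Ile: 3 codons.
Phe: 2 codons.
Leu: 6 codons.
Phe: 2 codons.
His: 2 codons.
Met: 1 codon.
6 × 2 × 3 × 2 × 6 × 2 × 2 × 1 = 1728.

1728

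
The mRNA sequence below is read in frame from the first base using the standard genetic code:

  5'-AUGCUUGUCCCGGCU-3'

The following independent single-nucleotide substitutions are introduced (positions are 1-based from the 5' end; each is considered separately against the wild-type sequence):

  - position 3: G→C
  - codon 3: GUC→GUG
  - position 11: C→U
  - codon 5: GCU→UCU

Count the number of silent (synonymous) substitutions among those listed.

1

Codon 1: AUG (Met) → AUC (Ile) — missense.
Codon 3: GUC (Val) → GUG (Val) — synonymous.
Codon 4: CCG (Pro) → CUG (Leu) — missense.
Codon 5: GCU (Ala) → UCU (Ser) — missense.
Synonymous: 1 of 4.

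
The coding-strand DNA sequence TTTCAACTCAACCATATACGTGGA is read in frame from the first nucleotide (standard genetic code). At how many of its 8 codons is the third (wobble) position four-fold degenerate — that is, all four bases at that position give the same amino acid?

3

Codon 1 TTT (Phe): third position 2-fold.
Codon 2 CAA (Gln): third position 2-fold.
Codon 3 CTC (Leu): third position 4-fold.
Codon 4 AAC (Asn): third position 2-fold.
Codon 5 CAT (His): third position 2-fold.
Codon 6 ATA (Ile): third position 3-fold.
Codon 7 CGT (Arg): third position 4-fold.
Codon 8 GGA (Gly): third position 4-fold.
Four-fold degenerate third positions: 3.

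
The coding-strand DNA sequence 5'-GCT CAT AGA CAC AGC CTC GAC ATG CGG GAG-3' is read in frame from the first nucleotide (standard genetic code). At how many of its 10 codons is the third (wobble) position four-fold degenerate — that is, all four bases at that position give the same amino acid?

Codon 1 GCT (Ala): third position 4-fold.
Codon 2 CAT (His): third position 2-fold.
Codon 3 AGA (Arg): third position 2-fold.
Codon 4 CAC (His): third position 2-fold.
Codon 5 AGC (Ser): third position 2-fold.
Codon 6 CTC (Leu): third position 4-fold.
Codon 7 GAC (Asp): third position 2-fold.
Codon 8 ATG (Met): third position 1-fold.
Codon 9 CGG (Arg): third position 4-fold.
Codon 10 GAG (Glu): third position 2-fold.
Four-fold degenerate third positions: 3.

3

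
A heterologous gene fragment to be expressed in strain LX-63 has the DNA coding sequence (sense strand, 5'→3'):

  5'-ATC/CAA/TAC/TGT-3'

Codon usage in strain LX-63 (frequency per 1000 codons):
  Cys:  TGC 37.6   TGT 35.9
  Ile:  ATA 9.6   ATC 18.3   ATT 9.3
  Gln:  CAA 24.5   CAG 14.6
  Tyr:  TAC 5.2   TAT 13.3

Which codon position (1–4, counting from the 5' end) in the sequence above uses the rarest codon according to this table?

3

Codon 1 ATC (Ile): 18.3 per 1000.
Codon 2 CAA (Gln): 24.5 per 1000.
Codon 3 TAC (Tyr): 5.2 per 1000.
Codon 4 TGT (Cys): 35.9 per 1000.
Lowest frequency is 5.2 at codon 3.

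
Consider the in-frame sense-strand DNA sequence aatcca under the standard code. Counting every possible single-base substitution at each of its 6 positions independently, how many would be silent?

Codon 1 (AAT, Asn): 1 synonymous substitution.
Codon 2 (CCA, Pro): 3 synonymous substitutions.
Total: 1 + 3 = 4.

4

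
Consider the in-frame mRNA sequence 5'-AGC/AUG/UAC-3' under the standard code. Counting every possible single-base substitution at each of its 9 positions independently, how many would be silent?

Codon 1 (AGC, Ser): 1 synonymous substitution.
Codon 2 (AUG, Met): 0 synonymous substitutions.
Codon 3 (UAC, Tyr): 1 synonymous substitution.
Total: 1 + 0 + 1 = 2.

2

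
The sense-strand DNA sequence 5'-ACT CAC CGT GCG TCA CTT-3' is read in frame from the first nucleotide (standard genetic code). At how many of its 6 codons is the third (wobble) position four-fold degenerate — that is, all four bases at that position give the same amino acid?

5

Codon 1 ACT (Thr): third position 4-fold.
Codon 2 CAC (His): third position 2-fold.
Codon 3 CGT (Arg): third position 4-fold.
Codon 4 GCG (Ala): third position 4-fold.
Codon 5 TCA (Ser): third position 4-fold.
Codon 6 CTT (Leu): third position 4-fold.
Four-fold degenerate third positions: 5.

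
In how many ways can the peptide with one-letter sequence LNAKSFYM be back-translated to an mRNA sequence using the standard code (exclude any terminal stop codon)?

Leu: 6 codons.
Asn: 2 codons.
Ala: 4 codons.
Lys: 2 codons.
Ser: 6 codons.
Phe: 2 codons.
Tyr: 2 codons.
Met: 1 codon.
6 × 2 × 4 × 2 × 6 × 2 × 2 × 1 = 2304.

2304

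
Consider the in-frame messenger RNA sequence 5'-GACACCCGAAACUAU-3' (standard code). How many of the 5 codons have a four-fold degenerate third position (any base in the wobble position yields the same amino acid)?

2

Codon 1 GAC (Asp): third position 2-fold.
Codon 2 ACC (Thr): third position 4-fold.
Codon 3 CGA (Arg): third position 4-fold.
Codon 4 AAC (Asn): third position 2-fold.
Codon 5 UAU (Tyr): third position 2-fold.
Four-fold degenerate third positions: 2.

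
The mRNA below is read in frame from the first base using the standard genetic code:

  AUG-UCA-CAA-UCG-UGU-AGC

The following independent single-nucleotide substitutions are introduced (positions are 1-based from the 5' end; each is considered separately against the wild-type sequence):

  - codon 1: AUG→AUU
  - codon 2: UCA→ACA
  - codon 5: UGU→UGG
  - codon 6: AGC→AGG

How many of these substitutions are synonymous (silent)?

0

Codon 1: AUG (Met) → AUU (Ile) — missense.
Codon 2: UCA (Ser) → ACA (Thr) — missense.
Codon 5: UGU (Cys) → UGG (Trp) — missense.
Codon 6: AGC (Ser) → AGG (Arg) — missense.
Synonymous: 0 of 4.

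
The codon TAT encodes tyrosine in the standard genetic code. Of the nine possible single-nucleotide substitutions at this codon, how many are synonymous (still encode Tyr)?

1

Position 1: none → 0 synonymous.
Position 2: none → 0 synonymous.
Position 3: TAC → 1 synonymous.
Total: 0 + 0 + 1 = 1.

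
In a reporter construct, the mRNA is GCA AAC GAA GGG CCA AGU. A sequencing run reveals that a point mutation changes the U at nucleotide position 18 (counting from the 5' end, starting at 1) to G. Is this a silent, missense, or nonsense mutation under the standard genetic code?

missense

Position 18 falls in codon 6: AGU → Ser.
After the substitution the codon is AGG → Arg.
Ser ≠ Arg, so this is a missense mutation.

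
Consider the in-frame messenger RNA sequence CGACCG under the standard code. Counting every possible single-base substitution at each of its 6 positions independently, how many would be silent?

Codon 1 (CGA, Arg): 4 synonymous substitutions.
Codon 2 (CCG, Pro): 3 synonymous substitutions.
Total: 4 + 3 = 7.

7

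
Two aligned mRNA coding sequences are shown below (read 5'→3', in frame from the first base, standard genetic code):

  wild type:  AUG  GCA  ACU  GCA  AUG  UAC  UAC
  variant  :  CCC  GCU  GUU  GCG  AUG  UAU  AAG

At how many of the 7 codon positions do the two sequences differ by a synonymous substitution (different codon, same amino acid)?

Codon 1: AUG Met / CCC Pro — nonsynonymous.
Codon 2: GCA Ala / GCU Ala — synonymous.
Codon 3: ACU Thr / GUU Val — nonsynonymous.
Codon 4: GCA Ala / GCG Ala — synonymous.
Codon 5: AUG Met / AUG Met — identical.
Codon 6: UAC Tyr / UAU Tyr — synonymous.
Codon 7: UAC Tyr / AAG Lys — nonsynonymous.
Synonymous differences: 3.

3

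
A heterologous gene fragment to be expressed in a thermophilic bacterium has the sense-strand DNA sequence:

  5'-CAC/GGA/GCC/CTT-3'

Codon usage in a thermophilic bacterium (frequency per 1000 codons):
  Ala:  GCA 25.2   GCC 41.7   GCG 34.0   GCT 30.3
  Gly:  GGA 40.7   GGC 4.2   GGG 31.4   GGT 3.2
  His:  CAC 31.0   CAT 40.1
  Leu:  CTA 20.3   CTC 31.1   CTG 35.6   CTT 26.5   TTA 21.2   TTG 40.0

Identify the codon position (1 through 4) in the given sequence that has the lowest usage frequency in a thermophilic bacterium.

Codon 1 CAC (His): 31.0 per 1000.
Codon 2 GGA (Gly): 40.7 per 1000.
Codon 3 GCC (Ala): 41.7 per 1000.
Codon 4 CTT (Leu): 26.5 per 1000.
Lowest frequency is 26.5 at codon 4.

4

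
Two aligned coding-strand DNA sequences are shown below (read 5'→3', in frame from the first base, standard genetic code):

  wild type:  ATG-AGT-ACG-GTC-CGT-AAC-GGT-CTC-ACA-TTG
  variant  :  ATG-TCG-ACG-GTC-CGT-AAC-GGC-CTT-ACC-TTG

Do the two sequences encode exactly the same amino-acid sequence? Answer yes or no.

Codon 1: ATG Met / ATG Met — identical.
Codon 2: AGT Ser / TCG Ser — synonymous.
Codon 3: ACG Thr / ACG Thr — identical.
Codon 4: GTC Val / GTC Val — identical.
Codon 5: CGT Arg / CGT Arg — identical.
Codon 6: AAC Asn / AAC Asn — identical.
Codon 7: GGT Gly / GGC Gly — synonymous.
Codon 8: CTC Leu / CTT Leu — synonymous.
Codon 9: ACA Thr / ACC Thr — synonymous.
Codon 10: TTG Leu / TTG Leu — identical.
Nonsynonymous differences: 0 → same protein.

yes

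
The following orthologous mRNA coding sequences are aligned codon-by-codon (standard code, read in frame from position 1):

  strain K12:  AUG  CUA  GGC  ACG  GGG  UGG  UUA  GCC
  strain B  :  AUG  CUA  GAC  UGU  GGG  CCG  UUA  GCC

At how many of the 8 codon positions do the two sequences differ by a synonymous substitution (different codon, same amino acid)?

Codon 1: AUG Met / AUG Met — identical.
Codon 2: CUA Leu / CUA Leu — identical.
Codon 3: GGC Gly / GAC Asp — nonsynonymous.
Codon 4: ACG Thr / UGU Cys — nonsynonymous.
Codon 5: GGG Gly / GGG Gly — identical.
Codon 6: UGG Trp / CCG Pro — nonsynonymous.
Codon 7: UUA Leu / UUA Leu — identical.
Codon 8: GCC Ala / GCC Ala — identical.
Synonymous differences: 0.

0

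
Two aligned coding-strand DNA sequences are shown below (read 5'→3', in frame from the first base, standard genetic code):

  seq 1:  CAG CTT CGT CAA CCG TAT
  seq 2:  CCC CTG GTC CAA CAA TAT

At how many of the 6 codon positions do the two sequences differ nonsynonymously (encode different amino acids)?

3

Codon 1: CAG Gln / CCC Pro — nonsynonymous.
Codon 2: CTT Leu / CTG Leu — synonymous.
Codon 3: CGT Arg / GTC Val — nonsynonymous.
Codon 4: CAA Gln / CAA Gln — identical.
Codon 5: CCG Pro / CAA Gln — nonsynonymous.
Codon 6: TAT Tyr / TAT Tyr — identical.
Nonsynonymous differences: 3.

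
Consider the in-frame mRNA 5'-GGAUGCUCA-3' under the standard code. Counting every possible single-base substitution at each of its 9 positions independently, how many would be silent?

Codon 1 (GGA, Gly): 3 synonymous substitutions.
Codon 2 (UGC, Cys): 1 synonymous substitution.
Codon 3 (UCA, Ser): 3 synonymous substitutions.
Total: 3 + 1 + 3 = 7.

7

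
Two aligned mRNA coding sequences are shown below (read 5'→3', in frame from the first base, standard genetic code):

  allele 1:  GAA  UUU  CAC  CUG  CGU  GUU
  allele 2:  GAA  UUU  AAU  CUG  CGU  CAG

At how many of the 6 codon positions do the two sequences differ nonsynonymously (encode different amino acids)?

Codon 1: GAA Glu / GAA Glu — identical.
Codon 2: UUU Phe / UUU Phe — identical.
Codon 3: CAC His / AAU Asn — nonsynonymous.
Codon 4: CUG Leu / CUG Leu — identical.
Codon 5: CGU Arg / CGU Arg — identical.
Codon 6: GUU Val / CAG Gln — nonsynonymous.
Nonsynonymous differences: 2.

2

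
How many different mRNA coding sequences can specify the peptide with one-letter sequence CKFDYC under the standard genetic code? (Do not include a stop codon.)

64

Cys: 2 codons.
Lys: 2 codons.
Phe: 2 codons.
Asp: 2 codons.
Tyr: 2 codons.
Cys: 2 codons.
2 × 2 × 2 × 2 × 2 × 2 = 64.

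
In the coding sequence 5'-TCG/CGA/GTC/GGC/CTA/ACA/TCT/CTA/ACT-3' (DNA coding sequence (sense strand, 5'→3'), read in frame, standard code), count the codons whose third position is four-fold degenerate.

9

Codon 1 TCG (Ser): third position 4-fold.
Codon 2 CGA (Arg): third position 4-fold.
Codon 3 GTC (Val): third position 4-fold.
Codon 4 GGC (Gly): third position 4-fold.
Codon 5 CTA (Leu): third position 4-fold.
Codon 6 ACA (Thr): third position 4-fold.
Codon 7 TCT (Ser): third position 4-fold.
Codon 8 CTA (Leu): third position 4-fold.
Codon 9 ACT (Thr): third position 4-fold.
Four-fold degenerate third positions: 9.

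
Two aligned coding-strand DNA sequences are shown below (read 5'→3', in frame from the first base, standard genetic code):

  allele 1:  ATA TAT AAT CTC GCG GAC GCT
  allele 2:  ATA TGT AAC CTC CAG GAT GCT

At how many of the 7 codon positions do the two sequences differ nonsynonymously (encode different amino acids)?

Codon 1: ATA Ile / ATA Ile — identical.
Codon 2: TAT Tyr / TGT Cys — nonsynonymous.
Codon 3: AAT Asn / AAC Asn — synonymous.
Codon 4: CTC Leu / CTC Leu — identical.
Codon 5: GCG Ala / CAG Gln — nonsynonymous.
Codon 6: GAC Asp / GAT Asp — synonymous.
Codon 7: GCT Ala / GCT Ala — identical.
Nonsynonymous differences: 2.

2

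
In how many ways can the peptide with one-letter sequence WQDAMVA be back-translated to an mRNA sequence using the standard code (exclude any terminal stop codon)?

Trp: 1 codon.
Gln: 2 codons.
Asp: 2 codons.
Ala: 4 codons.
Met: 1 codon.
Val: 4 codons.
Ala: 4 codons.
1 × 2 × 2 × 4 × 1 × 4 × 4 = 256.

256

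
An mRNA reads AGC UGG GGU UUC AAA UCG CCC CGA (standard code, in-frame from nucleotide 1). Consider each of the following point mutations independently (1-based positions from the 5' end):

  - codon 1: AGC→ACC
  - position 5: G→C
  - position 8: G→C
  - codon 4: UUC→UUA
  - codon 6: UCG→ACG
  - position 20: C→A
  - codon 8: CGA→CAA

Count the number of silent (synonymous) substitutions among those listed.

0

Codon 1: AGC (Ser) → ACC (Thr) — missense.
Codon 2: UGG (Trp) → UCG (Ser) — missense.
Codon 3: GGU (Gly) → GCU (Ala) — missense.
Codon 4: UUC (Phe) → UUA (Leu) — missense.
Codon 6: UCG (Ser) → ACG (Thr) — missense.
Codon 7: CCC (Pro) → CAC (His) — missense.
Codon 8: CGA (Arg) → CAA (Gln) — missense.
Synonymous: 0 of 7.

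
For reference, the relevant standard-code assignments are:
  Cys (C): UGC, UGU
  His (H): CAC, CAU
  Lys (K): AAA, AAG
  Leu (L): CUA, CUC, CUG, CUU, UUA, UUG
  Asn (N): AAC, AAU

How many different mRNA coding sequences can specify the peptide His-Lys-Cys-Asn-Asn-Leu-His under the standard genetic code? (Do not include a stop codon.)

His: 2 codons.
Lys: 2 codons.
Cys: 2 codons.
Asn: 2 codons.
Asn: 2 codons.
Leu: 6 codons.
His: 2 codons.
2 × 2 × 2 × 2 × 2 × 6 × 2 = 384.

384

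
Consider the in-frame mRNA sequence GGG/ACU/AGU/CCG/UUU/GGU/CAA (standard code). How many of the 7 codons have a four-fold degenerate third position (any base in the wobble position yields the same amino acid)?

4

Codon 1 GGG (Gly): third position 4-fold.
Codon 2 ACU (Thr): third position 4-fold.
Codon 3 AGU (Ser): third position 2-fold.
Codon 4 CCG (Pro): third position 4-fold.
Codon 5 UUU (Phe): third position 2-fold.
Codon 6 GGU (Gly): third position 4-fold.
Codon 7 CAA (Gln): third position 2-fold.
Four-fold degenerate third positions: 4.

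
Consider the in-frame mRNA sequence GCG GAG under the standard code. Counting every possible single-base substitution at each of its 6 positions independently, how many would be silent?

4

Codon 1 (GCG, Ala): 3 synonymous substitutions.
Codon 2 (GAG, Glu): 1 synonymous substitution.
Total: 3 + 1 = 4.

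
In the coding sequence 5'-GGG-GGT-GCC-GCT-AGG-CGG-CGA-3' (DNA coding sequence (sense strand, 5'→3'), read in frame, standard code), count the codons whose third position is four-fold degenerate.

Codon 1 GGG (Gly): third position 4-fold.
Codon 2 GGT (Gly): third position 4-fold.
Codon 3 GCC (Ala): third position 4-fold.
Codon 4 GCT (Ala): third position 4-fold.
Codon 5 AGG (Arg): third position 2-fold.
Codon 6 CGG (Arg): third position 4-fold.
Codon 7 CGA (Arg): third position 4-fold.
Four-fold degenerate third positions: 6.

6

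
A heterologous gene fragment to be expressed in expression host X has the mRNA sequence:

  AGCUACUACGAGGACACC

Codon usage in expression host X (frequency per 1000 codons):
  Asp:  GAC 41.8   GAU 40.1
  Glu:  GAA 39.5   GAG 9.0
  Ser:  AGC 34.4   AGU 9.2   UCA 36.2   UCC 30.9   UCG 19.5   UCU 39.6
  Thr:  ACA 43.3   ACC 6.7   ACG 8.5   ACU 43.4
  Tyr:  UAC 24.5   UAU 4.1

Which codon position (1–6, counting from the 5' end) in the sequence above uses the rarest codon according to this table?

6

Codon 1 AGC (Ser): 34.4 per 1000.
Codon 2 UAC (Tyr): 24.5 per 1000.
Codon 3 UAC (Tyr): 24.5 per 1000.
Codon 4 GAG (Glu): 9.0 per 1000.
Codon 5 GAC (Asp): 41.8 per 1000.
Codon 6 ACC (Thr): 6.7 per 1000.
Lowest frequency is 6.7 at codon 6.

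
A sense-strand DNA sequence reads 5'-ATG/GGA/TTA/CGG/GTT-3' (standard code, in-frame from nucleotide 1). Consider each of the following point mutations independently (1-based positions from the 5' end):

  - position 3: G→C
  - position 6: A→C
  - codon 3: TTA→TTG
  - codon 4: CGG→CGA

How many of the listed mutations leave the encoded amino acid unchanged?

Codon 1: ATG (Met) → ATC (Ile) — missense.
Codon 2: GGA (Gly) → GGC (Gly) — synonymous.
Codon 3: TTA (Leu) → TTG (Leu) — synonymous.
Codon 4: CGG (Arg) → CGA (Arg) — synonymous.
Synonymous: 3 of 4.

3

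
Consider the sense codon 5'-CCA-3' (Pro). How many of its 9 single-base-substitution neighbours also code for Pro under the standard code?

3

Position 1: none → 0 synonymous.
Position 2: none → 0 synonymous.
Position 3: CCT, CCC, CCG → 3 synonymous.
Total: 0 + 0 + 3 = 3.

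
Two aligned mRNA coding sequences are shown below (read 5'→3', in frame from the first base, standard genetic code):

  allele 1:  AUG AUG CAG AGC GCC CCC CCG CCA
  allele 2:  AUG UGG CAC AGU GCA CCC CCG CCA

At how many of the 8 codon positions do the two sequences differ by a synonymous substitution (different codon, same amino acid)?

Codon 1: AUG Met / AUG Met — identical.
Codon 2: AUG Met / UGG Trp — nonsynonymous.
Codon 3: CAG Gln / CAC His — nonsynonymous.
Codon 4: AGC Ser / AGU Ser — synonymous.
Codon 5: GCC Ala / GCA Ala — synonymous.
Codon 6: CCC Pro / CCC Pro — identical.
Codon 7: CCG Pro / CCG Pro — identical.
Codon 8: CCA Pro / CCA Pro — identical.
Synonymous differences: 2.

2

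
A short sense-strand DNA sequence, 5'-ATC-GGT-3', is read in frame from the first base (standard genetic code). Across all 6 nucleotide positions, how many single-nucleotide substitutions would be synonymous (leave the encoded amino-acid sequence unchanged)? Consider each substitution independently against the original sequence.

5

Codon 1 (ATC, Ile): 2 synonymous substitutions.
Codon 2 (GGT, Gly): 3 synonymous substitutions.
Total: 2 + 3 = 5.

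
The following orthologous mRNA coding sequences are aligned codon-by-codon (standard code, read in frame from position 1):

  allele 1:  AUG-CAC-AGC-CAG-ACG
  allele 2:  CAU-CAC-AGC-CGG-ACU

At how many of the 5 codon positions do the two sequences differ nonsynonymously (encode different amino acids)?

Codon 1: AUG Met / CAU His — nonsynonymous.
Codon 2: CAC His / CAC His — identical.
Codon 3: AGC Ser / AGC Ser — identical.
Codon 4: CAG Gln / CGG Arg — nonsynonymous.
Codon 5: ACG Thr / ACU Thr — synonymous.
Nonsynonymous differences: 2.

2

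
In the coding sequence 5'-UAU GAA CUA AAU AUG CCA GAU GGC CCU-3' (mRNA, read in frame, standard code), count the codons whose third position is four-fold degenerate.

4

Codon 1 UAU (Tyr): third position 2-fold.
Codon 2 GAA (Glu): third position 2-fold.
Codon 3 CUA (Leu): third position 4-fold.
Codon 4 AAU (Asn): third position 2-fold.
Codon 5 AUG (Met): third position 1-fold.
Codon 6 CCA (Pro): third position 4-fold.
Codon 7 GAU (Asp): third position 2-fold.
Codon 8 GGC (Gly): third position 4-fold.
Codon 9 CCU (Pro): third position 4-fold.
Four-fold degenerate third positions: 4.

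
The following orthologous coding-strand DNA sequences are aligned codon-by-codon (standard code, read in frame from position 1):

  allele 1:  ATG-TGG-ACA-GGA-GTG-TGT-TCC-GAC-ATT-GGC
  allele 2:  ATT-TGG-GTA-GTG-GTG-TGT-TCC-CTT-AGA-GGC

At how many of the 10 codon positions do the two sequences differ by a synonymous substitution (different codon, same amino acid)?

0

Codon 1: ATG Met / ATT Ile — nonsynonymous.
Codon 2: TGG Trp / TGG Trp — identical.
Codon 3: ACA Thr / GTA Val — nonsynonymous.
Codon 4: GGA Gly / GTG Val — nonsynonymous.
Codon 5: GTG Val / GTG Val — identical.
Codon 6: TGT Cys / TGT Cys — identical.
Codon 7: TCC Ser / TCC Ser — identical.
Codon 8: GAC Asp / CTT Leu — nonsynonymous.
Codon 9: ATT Ile / AGA Arg — nonsynonymous.
Codon 10: GGC Gly / GGC Gly — identical.
Synonymous differences: 0.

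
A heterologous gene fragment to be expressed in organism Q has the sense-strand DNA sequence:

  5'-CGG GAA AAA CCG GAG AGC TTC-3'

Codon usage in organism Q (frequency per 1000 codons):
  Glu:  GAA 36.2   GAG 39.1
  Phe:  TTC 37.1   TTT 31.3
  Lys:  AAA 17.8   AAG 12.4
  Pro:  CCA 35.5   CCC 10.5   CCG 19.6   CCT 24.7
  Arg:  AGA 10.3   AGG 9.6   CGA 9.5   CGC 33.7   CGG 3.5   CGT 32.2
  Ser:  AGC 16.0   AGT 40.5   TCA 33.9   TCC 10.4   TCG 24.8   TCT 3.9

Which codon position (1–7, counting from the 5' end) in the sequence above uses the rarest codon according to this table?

Codon 1 CGG (Arg): 3.5 per 1000.
Codon 2 GAA (Glu): 36.2 per 1000.
Codon 3 AAA (Lys): 17.8 per 1000.
Codon 4 CCG (Pro): 19.6 per 1000.
Codon 5 GAG (Glu): 39.1 per 1000.
Codon 6 AGC (Ser): 16.0 per 1000.
Codon 7 TTC (Phe): 37.1 per 1000.
Lowest frequency is 3.5 at codon 1.

1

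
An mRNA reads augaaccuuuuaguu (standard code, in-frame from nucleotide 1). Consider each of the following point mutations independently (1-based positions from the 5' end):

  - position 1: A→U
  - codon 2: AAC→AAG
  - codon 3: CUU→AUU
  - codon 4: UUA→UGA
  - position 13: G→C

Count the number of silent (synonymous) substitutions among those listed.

Codon 1: AUG (Met) → UUG (Leu) — missense.
Codon 2: AAC (Asn) → AAG (Lys) — missense.
Codon 3: CUU (Leu) → AUU (Ile) — missense.
Codon 4: UUA (Leu) → UGA (Stop) — nonsense.
Codon 5: GUU (Val) → CUU (Leu) — missense.
Synonymous: 0 of 5.

0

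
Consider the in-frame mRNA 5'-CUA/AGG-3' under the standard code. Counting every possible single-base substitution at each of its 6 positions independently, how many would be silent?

Codon 1 (CUA, Leu): 4 synonymous substitutions.
Codon 2 (AGG, Arg): 2 synonymous substitutions.
Total: 4 + 2 = 6.

6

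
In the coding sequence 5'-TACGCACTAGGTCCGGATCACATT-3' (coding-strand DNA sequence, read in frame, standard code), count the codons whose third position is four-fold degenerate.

4

Codon 1 TAC (Tyr): third position 2-fold.
Codon 2 GCA (Ala): third position 4-fold.
Codon 3 CTA (Leu): third position 4-fold.
Codon 4 GGT (Gly): third position 4-fold.
Codon 5 CCG (Pro): third position 4-fold.
Codon 6 GAT (Asp): third position 2-fold.
Codon 7 CAC (His): third position 2-fold.
Codon 8 ATT (Ile): third position 3-fold.
Four-fold degenerate third positions: 4.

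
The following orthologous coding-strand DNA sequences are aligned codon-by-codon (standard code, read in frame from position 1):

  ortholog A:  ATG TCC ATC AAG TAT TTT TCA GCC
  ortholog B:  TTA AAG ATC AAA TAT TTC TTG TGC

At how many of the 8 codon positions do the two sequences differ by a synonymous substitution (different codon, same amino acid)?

Codon 1: ATG Met / TTA Leu — nonsynonymous.
Codon 2: TCC Ser / AAG Lys — nonsynonymous.
Codon 3: ATC Ile / ATC Ile — identical.
Codon 4: AAG Lys / AAA Lys — synonymous.
Codon 5: TAT Tyr / TAT Tyr — identical.
Codon 6: TTT Phe / TTC Phe — synonymous.
Codon 7: TCA Ser / TTG Leu — nonsynonymous.
Codon 8: GCC Ala / TGC Cys — nonsynonymous.
Synonymous differences: 2.

2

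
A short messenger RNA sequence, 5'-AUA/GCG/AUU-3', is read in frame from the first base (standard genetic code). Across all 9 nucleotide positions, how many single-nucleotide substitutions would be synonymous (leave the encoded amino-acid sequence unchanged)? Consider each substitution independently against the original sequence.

7

Codon 1 (AUA, Ile): 2 synonymous substitutions.
Codon 2 (GCG, Ala): 3 synonymous substitutions.
Codon 3 (AUU, Ile): 2 synonymous substitutions.
Total: 2 + 3 + 2 = 7.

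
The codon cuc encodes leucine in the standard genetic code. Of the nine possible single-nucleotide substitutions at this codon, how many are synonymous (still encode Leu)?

3

Position 1: none → 0 synonymous.
Position 2: none → 0 synonymous.
Position 3: CUU, CUA, CUG → 3 synonymous.
Total: 0 + 0 + 3 = 3.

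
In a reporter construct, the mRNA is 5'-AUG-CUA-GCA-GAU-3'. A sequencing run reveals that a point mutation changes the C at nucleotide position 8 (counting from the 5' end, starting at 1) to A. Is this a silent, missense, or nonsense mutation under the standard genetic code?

Position 8 falls in codon 3: GCA → Ala.
After the substitution the codon is GAA → Glu.
Ala ≠ Glu, so this is a missense mutation.

missense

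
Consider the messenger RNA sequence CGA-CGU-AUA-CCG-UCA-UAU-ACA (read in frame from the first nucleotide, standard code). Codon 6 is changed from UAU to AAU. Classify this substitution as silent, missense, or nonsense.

missense

Position 16 falls in codon 6: UAU → Tyr.
After the substitution the codon is AAU → Asn.
Tyr ≠ Asn, so this is a missense mutation.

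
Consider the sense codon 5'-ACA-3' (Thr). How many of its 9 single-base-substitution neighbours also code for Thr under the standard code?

Position 1: none → 0 synonymous.
Position 2: none → 0 synonymous.
Position 3: ACT, ACC, ACG → 3 synonymous.
Total: 0 + 0 + 3 = 3.

3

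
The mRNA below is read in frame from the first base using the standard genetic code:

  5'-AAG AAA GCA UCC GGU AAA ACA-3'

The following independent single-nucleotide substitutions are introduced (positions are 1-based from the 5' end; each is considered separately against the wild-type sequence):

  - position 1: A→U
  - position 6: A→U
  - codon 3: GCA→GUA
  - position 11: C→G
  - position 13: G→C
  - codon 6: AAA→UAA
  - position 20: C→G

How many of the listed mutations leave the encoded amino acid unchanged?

0

Codon 1: AAG (Lys) → UAG (Stop) — nonsense.
Codon 2: AAA (Lys) → AAU (Asn) — missense.
Codon 3: GCA (Ala) → GUA (Val) — missense.
Codon 4: UCC (Ser) → UGC (Cys) — missense.
Codon 5: GGU (Gly) → CGU (Arg) — missense.
Codon 6: AAA (Lys) → UAA (Stop) — nonsense.
Codon 7: ACA (Thr) → AGA (Arg) — missense.
Synonymous: 0 of 7.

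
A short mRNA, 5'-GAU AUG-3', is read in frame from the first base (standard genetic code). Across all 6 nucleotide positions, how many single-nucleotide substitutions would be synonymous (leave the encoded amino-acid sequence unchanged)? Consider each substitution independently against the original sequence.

Codon 1 (GAU, Asp): 1 synonymous substitution.
Codon 2 (AUG, Met): 0 synonymous substitutions.
Total: 1 + 0 = 1.

1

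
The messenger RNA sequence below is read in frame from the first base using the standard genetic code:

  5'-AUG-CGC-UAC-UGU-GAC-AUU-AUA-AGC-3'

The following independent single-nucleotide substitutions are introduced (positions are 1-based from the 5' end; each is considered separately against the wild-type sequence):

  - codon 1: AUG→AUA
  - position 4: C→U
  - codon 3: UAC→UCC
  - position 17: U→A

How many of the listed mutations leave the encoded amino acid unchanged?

Codon 1: AUG (Met) → AUA (Ile) — missense.
Codon 2: CGC (Arg) → UGC (Cys) — missense.
Codon 3: UAC (Tyr) → UCC (Ser) — missense.
Codon 6: AUU (Ile) → AAU (Asn) — missense.
Synonymous: 0 of 4.

0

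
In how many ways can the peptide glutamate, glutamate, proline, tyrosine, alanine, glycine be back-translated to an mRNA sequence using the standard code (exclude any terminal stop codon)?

Glu: 2 codons.
Glu: 2 codons.
Pro: 4 codons.
Tyr: 2 codons.
Ala: 4 codons.
Gly: 4 codons.
2 × 2 × 4 × 2 × 4 × 4 = 512.

512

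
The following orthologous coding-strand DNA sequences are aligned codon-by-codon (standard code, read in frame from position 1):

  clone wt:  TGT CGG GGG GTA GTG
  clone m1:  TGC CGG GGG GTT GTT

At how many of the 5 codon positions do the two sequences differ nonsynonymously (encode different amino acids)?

0

Codon 1: TGT Cys / TGC Cys — synonymous.
Codon 2: CGG Arg / CGG Arg — identical.
Codon 3: GGG Gly / GGG Gly — identical.
Codon 4: GTA Val / GTT Val — synonymous.
Codon 5: GTG Val / GTT Val — synonymous.
Nonsynonymous differences: 0.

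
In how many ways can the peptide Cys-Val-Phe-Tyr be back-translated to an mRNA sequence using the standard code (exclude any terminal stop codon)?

32

Cys: 2 codons.
Val: 4 codons.
Phe: 2 codons.
Tyr: 2 codons.
2 × 4 × 2 × 2 = 32.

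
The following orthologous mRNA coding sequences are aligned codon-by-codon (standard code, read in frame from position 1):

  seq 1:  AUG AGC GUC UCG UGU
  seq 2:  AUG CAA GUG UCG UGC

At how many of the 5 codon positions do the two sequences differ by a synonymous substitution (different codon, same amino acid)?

Codon 1: AUG Met / AUG Met — identical.
Codon 2: AGC Ser / CAA Gln — nonsynonymous.
Codon 3: GUC Val / GUG Val — synonymous.
Codon 4: UCG Ser / UCG Ser — identical.
Codon 5: UGU Cys / UGC Cys — synonymous.
Synonymous differences: 2.

2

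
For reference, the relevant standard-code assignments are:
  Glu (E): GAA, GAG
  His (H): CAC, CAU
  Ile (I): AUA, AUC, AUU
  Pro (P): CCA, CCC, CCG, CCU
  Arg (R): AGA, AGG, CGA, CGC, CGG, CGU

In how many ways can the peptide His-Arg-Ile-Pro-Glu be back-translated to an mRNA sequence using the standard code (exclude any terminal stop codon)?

His: 2 codons.
Arg: 6 codons.
Ile: 3 codons.
Pro: 4 codons.
Glu: 2 codons.
2 × 6 × 3 × 4 × 2 = 288.

288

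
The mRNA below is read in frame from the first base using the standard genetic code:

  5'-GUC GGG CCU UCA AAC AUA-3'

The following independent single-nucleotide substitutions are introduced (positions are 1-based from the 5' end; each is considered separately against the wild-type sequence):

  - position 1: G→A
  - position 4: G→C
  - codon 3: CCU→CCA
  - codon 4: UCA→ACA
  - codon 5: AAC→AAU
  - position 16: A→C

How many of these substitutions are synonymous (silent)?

Codon 1: GUC (Val) → AUC (Ile) — missense.
Codon 2: GGG (Gly) → CGG (Arg) — missense.
Codon 3: CCU (Pro) → CCA (Pro) — synonymous.
Codon 4: UCA (Ser) → ACA (Thr) — missense.
Codon 5: AAC (Asn) → AAU (Asn) — synonymous.
Codon 6: AUA (Ile) → CUA (Leu) — missense.
Synonymous: 2 of 6.

2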